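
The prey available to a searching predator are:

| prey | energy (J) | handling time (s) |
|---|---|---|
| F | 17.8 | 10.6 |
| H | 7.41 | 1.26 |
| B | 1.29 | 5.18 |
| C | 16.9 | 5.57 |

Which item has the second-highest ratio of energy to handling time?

Profitability E/h (J/s): F = 17.8/10.6 = 1.68, H = 7.41/1.26 = 5.88, B = 1.29/5.18 = 0.249, C = 16.9/5.57 = 3.03.
Ranked: H > C > F > B.

C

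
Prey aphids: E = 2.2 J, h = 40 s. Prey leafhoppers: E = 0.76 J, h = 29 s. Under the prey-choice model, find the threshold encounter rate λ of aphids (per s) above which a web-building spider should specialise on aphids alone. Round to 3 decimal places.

0.023 per s

Drop leafhoppers once their profitability E₂/h₂ falls below the rate achievable on aphids alone: E₂/h₂ = λE₁/(1 + λh₁).
Solve for λ: λE₁h₂ = E₂(1 + λh₁) → λ(E₁h₂ − E₂h₁) = E₂ → λ = E₂/(E₁h₂ − E₂h₁).
λ = 0.76/(2.2×29 − 0.76×40) = 0.76/33.4 = 0.02275 per s.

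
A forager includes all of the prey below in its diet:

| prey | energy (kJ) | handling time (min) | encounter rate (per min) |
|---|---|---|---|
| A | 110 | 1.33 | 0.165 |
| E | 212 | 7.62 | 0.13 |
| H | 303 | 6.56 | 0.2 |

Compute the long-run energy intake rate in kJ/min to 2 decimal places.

R = (0.165×110 + 0.13×212 + 0.2×303) / (1 + 0.165×1.33 + 0.13×7.62 + 0.2×6.56) = 106.3/3.522 = 30.18 kJ/min.

30.18 kJ/min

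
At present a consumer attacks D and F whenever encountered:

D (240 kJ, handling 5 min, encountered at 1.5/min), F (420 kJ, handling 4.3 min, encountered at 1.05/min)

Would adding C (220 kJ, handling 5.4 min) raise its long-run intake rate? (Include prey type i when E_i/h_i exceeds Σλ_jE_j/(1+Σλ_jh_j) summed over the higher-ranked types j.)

Intake rate on the current diet: R = (1.5×240 + 1.05×420) / (1 + 1.5×5 + 1.05×4.3) = 801/13.02 = 61.54 kJ/min.
Profitability of C: 220/5.4 = 40.74 kJ/min.
Since 40.74 < R, time spent handling C is better spent searching.

No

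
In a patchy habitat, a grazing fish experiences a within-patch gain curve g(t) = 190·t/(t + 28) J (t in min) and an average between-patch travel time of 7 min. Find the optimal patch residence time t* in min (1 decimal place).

Optimal t* satisfies g'(t*) = g(t*)/(T + t*).
g'(t) = 190·28/(t + 28)². Setting 190·28/(t+28)² = 190t/[(t+28)(7+t)] gives 28(7+t) = t(t+28), so t² = 28×7 = 196.
t* = √196 = 14 min.

14.0 min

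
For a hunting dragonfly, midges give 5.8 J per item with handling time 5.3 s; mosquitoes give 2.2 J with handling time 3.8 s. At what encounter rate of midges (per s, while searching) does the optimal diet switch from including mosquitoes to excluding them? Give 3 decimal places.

0.212 per s

At the threshold, the rate on midges alone equals the profitability of mosquitoes: λ·5.8/(1 + λ·5.3) = 2.2/3.8 = 0.5789.
Rearranging, λ(5.8 − 0.5789×5.3) = 0.5789, so λ = 0.5789/2.732 = 0.2119 per s.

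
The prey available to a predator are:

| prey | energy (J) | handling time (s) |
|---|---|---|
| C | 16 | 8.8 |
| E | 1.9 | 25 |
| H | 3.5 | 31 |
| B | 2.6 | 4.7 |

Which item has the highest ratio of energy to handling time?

C

In descending order of E/h:
C: 16/8.8 = 1.82 J/s
B: 2.6/4.7 = 0.553 J/s
H: 3.5/31 = 0.113 J/s
E: 1.9/25 = 0.076 J/s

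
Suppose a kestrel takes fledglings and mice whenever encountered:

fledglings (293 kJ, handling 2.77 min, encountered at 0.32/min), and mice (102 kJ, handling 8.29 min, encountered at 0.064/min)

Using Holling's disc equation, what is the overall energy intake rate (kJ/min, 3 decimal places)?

R = Σλ_iE_i / (1 + Σλ_ih_i)
Numerator: 0.32×293 + 0.064×102 = 100.3
Denominator: 1 + 0.32×2.77 + 0.064×8.29 = 2.417
R = 100.3/2.417 = 41.49 kJ/min

41.493 kJ/min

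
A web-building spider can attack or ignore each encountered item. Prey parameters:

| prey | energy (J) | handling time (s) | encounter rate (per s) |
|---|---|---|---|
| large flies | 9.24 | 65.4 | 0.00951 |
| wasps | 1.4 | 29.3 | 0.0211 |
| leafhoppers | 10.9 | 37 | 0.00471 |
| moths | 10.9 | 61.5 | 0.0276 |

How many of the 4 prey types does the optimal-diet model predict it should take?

Profitabilities (E/h, J/s): leafhoppers 0.295, moths 0.177, large flies 0.141, wasps 0.0478. Add prey in this order while the next type's profitability exceeds the intake rate on those already taken.
Rate on top 1: 0.04372. moths: 0.177 > 0.04372 → include.
Rate on top 2: 0.1226. large flies: 0.141 > 0.1226 → include.
Rate on top 3: 0.126. wasps: 0.0478 < 0.126 → exclude; stop.
Optimal diet: leafhoppers, moths, large flies — 3 of 4 types.

3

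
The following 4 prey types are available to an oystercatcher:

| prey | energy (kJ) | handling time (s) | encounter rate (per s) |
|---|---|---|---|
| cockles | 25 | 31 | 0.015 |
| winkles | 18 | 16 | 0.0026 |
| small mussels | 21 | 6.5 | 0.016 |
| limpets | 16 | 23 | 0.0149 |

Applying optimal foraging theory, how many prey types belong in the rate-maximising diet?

4

Profitabilities (E/h, kJ/s): small mussels 3.23, winkles 1.12, cockles 0.806, limpets 0.696. Add prey in this order while the next type's profitability exceeds the intake rate on those already taken.
Rate on top 1: 0.3043. winkles: 1.12 > 0.3043 → include.
Rate on top 2: 0.3341. cockles: 0.806 > 0.3341 → include.
Rate on top 3: 0.4705. limpets: 0.696 > 0.4705 → include.
Optimal diet: small mussels, winkles, cockles, limpets — 4 of 4 types.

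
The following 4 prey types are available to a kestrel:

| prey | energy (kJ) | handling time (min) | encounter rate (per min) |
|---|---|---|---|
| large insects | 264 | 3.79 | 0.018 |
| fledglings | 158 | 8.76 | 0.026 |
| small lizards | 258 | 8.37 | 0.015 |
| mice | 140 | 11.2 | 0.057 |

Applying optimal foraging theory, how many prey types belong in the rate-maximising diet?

4

Profitabilities (E/h, kJ/min): large insects 69.7, small lizards 30.8, fledglings 18, mice 12.5. Add prey in this order while the next type's profitability exceeds the intake rate on those already taken.
Rate on top 1: 4.449. small lizards: 30.8 > 4.449 → include.
Rate on top 2: 7.222. fledglings: 18 > 7.222 → include.
Rate on top 3: 8.955. mice: 12.5 > 8.955 → include.
Optimal diet: large insects, small lizards, fledglings, mice — 4 of 4 types.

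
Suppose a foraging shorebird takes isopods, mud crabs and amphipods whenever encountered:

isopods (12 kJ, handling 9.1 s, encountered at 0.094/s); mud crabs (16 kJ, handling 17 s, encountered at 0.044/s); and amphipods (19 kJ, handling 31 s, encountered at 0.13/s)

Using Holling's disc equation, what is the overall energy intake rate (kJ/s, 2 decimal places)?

R = (0.094×12 + 0.044×16 + 0.13×19) / (1 + 0.094×9.1 + 0.044×17 + 0.13×31) = 4.302/6.633 = 0.6485 kJ/s.

0.65 kJ/s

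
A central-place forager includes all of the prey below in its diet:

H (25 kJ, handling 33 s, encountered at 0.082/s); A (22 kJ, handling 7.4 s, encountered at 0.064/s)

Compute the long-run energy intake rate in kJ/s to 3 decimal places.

Energy encountered per unit search time: 0.082×25 + 0.064×22 = 3.458 kJ/s.
Handling time per unit search time: 0.082×33 + 0.064×7.4 = 3.18.
Rate = 3.458/(1 + 3.18) = 0.8274 kJ/s.

0.827 kJ/s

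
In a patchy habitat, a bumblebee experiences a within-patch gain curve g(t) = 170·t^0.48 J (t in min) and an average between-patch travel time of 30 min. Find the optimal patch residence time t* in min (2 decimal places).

27.69 min

Maximise g(t)/(T+t): set derivative to zero → g'(t)(T+t) = g(t).
g'(t) = 0.48·170·t^-0.52. Setting 0.48·170·t^-0.52 = 170·t^0.48/(30+t) gives 0.48(30+t) = t, so 0.52·t = 0.48×30.
t* = 0.48×30/0.52 = 27.69 min.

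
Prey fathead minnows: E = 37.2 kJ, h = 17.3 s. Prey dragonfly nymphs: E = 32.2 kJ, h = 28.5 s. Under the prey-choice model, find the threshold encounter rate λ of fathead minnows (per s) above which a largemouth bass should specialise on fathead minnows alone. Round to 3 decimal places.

0.064 per s

The zero-one rule: include dragonfly nymphs iff E₂/h₂ > λE₁/(1+λh₁). Equality gives the switch point.
λE₁h₂ = E₂ + λE₂h₁ ⇒ λ = E₂/(E₁h₂ − E₂h₁) = 32.2/(1060 − 557.1) = 0.064 per s.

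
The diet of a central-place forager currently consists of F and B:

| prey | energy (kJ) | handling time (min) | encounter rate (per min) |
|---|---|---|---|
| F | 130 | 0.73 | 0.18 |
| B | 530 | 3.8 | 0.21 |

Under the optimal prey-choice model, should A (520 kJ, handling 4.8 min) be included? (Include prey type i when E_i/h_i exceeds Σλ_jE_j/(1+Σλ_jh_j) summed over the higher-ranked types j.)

Yes

On F and B alone, R = ΣλE/(1+Σλh) = 134.7/1.929 = 69.81 kJ/min.
A: E/h = 520/4.8 = 108.3 kJ/min.
Since 108.3 > R, including A increases the long-run rate.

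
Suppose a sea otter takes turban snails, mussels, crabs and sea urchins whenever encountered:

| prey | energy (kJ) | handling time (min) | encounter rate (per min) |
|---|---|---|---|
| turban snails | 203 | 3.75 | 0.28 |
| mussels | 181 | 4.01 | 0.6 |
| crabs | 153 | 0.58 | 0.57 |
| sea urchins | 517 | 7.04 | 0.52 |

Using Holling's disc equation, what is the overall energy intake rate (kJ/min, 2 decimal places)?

61.73 kJ/min

R = (0.28×203 + 0.6×181 + 0.57×153 + 0.52×517) / (1 + 0.28×3.75 + 0.6×4.01 + 0.57×0.58 + 0.52×7.04) = 521.5/8.447 = 61.73 kJ/min.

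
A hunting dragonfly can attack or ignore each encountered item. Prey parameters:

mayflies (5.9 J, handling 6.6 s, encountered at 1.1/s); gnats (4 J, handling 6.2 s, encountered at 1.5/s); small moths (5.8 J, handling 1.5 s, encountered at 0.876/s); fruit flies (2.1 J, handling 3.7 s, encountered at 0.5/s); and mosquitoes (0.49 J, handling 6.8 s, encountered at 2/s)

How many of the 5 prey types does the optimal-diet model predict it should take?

Rank by E/h (J/s): small moths 3.87, mayflies 0.894, gnats 0.645, fruit flies 0.568, mosquitoes 0.0721. Include each in turn until the next type's E/h falls below the running intake rate.
Rate on top 1: 2.196. mayflies: 0.894 < 2.196 → exclude; stop.
Optimal diet: small moths — 1 of 5 types.

1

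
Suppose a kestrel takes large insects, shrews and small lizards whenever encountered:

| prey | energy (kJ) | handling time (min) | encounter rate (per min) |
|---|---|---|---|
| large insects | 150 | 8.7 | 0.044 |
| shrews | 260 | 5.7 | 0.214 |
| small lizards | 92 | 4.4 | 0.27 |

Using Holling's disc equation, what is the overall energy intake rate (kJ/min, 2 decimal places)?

R = Σλ_iE_i / (1 + Σλ_ih_i)
Numerator: 0.044×150 + 0.214×260 + 0.27×92 = 87.08
Denominator: 1 + 0.044×8.7 + 0.214×5.7 + 0.27×4.4 = 3.791
R = 87.08/3.791 = 22.97 kJ/min

22.97 kJ/min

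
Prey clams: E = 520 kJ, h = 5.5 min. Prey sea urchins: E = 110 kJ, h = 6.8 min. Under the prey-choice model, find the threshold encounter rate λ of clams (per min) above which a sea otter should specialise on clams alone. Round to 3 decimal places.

0.038 per min

Drop sea urchins once their profitability E₂/h₂ falls below the rate achievable on clams alone: E₂/h₂ = λE₁/(1 + λh₁).
Solve for λ: λE₁h₂ = E₂(1 + λh₁) → λ(E₁h₂ − E₂h₁) = E₂ → λ = E₂/(E₁h₂ − E₂h₁).
λ = 110/(520×6.8 − 110×5.5) = 110/2931 = 0.03753 per min.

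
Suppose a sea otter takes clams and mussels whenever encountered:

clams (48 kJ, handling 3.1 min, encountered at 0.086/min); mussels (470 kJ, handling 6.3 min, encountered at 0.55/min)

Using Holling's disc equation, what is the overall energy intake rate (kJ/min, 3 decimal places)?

R = Σλ_iE_i / (1 + Σλ_ih_i)
Numerator: 0.086×48 + 0.55×470 = 262.6
Denominator: 1 + 0.086×3.1 + 0.55×6.3 = 4.732
R = 262.6/4.732 = 55.51 kJ/min

55.505 kJ/min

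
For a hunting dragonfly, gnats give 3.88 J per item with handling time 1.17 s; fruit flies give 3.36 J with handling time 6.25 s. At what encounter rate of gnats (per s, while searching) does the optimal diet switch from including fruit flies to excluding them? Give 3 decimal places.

0.165 per s

The zero-one rule: include fruit flies iff E₂/h₂ > λE₁/(1+λh₁). Equality gives the switch point.
λE₁h₂ = E₂ + λE₂h₁ ⇒ λ = E₂/(E₁h₂ − E₂h₁) = 3.36/(24.25 − 3.931) = 0.1654 per s.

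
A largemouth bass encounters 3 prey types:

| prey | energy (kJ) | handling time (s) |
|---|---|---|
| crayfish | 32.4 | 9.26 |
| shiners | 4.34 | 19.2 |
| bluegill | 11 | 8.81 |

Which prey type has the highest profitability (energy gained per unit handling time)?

In descending order of E/h:
crayfish: 32.4/9.26 = 3.5 kJ/s
bluegill: 11/8.81 = 1.25 kJ/s
shiners: 4.34/19.2 = 0.226 kJ/s

crayfish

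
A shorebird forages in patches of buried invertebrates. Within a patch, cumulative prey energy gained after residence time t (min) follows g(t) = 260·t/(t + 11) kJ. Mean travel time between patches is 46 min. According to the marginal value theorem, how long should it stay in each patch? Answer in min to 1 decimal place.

Optimal t* satisfies g'(t*) = g(t*)/(T + t*).
g'(t) = 260·11/(t + 11)². Setting 260·11/(t+11)² = 260t/[(t+11)(46+t)] gives 11(46+t) = t(t+11), so t² = 11×46 = 506.
t* = √506 = 22.49 min.

22.5 min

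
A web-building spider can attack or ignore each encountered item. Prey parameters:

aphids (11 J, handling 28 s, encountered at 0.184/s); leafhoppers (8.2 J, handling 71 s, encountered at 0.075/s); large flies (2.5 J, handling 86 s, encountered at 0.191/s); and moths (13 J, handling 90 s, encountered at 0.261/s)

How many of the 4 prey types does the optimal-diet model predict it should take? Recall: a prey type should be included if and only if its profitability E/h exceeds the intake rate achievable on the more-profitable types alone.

E/h in descending order: aphids 0.393, moths 0.144, leafhoppers 0.115, large flies 0.0291 J/s. The optimal diet is the largest prefix of this list for which every included type satisfies E_i/h_i > R on the types above it.
Rate on top 1: 0.329. moths: 0.144 < 0.329 → exclude; stop.
Optimal diet: aphids — 1 of 4 types.

1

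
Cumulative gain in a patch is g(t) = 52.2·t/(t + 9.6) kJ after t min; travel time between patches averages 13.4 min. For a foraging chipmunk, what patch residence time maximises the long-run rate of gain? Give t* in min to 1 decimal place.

11.3 min

Maximise g(t)/(T+t): set derivative to zero → g'(t)(T+t) = g(t).
g'(t) = 52.2·9.6/(t + 9.6)². Setting 52.2·9.6/(t+9.6)² = 52.2t/[(t+9.6)(13.4+t)] gives 9.6(13.4+t) = t(t+9.6), so t² = 9.6×13.4 = 128.6.
t* = √128.6 = 11.34 min.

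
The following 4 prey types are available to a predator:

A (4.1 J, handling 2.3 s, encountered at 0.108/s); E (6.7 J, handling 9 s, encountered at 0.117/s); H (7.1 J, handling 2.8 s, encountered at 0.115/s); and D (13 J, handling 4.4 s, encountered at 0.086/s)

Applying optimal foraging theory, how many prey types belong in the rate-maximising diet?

Rank by E/h (J/s): D 2.95, H 2.54, A 1.78, E 0.744. Include each in turn until the next type's E/h falls below the running intake rate.
Rate on top 1: 0.8111. H: 2.54 > 0.8111 → include.
Rate on top 2: 1.138. A: 1.78 > 1.138 → include.
Rate on top 3: 1.22. E: 0.744 < 1.22 → exclude; stop.
Optimal diet: D, H, A — 3 of 4 types.

3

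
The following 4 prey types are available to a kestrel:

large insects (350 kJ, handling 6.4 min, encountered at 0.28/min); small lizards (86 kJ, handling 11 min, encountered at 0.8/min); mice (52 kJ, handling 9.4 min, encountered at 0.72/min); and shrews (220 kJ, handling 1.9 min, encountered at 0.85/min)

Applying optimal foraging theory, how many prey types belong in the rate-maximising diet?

E/h in descending order: shrews 116, large insects 54.7, small lizards 7.82, mice 5.53 kJ/min. The optimal diet is the largest prefix of this list for which every included type satisfies E_i/h_i > R on the types above it.
Rate on top 1: 71.51. large insects: 54.7 < 71.51 → exclude; stop.
Optimal diet: shrews — 1 of 4 types.

1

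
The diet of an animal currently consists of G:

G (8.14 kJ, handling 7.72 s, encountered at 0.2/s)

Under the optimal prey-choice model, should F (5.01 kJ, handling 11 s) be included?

No

On G alone, R = ΣλE/(1+Σλh) = 1.628/2.544 = 0.6399 kJ/s.
F: E/h = 5.01/11 = 0.4555 kJ/s.
Since 0.4555 < R, time spent handling F is better spent searching.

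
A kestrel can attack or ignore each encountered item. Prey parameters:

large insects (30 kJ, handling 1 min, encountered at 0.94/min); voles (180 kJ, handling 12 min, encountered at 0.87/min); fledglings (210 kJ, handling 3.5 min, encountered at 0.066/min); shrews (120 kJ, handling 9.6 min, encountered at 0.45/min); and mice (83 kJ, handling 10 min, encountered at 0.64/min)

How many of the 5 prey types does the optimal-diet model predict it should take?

2

Profitabilities (E/h, kJ/min): fledglings 60, large insects 30, voles 15, shrews 12.5, mice 8.3. Add prey in this order while the next type's profitability exceeds the intake rate on those already taken.
Rate on top 1: 11.26. large insects: 30 > 11.26 → include.
Rate on top 2: 19.37. voles: 15 < 19.37 → exclude; stop.
Optimal diet: fledglings, large insects — 2 of 5 types.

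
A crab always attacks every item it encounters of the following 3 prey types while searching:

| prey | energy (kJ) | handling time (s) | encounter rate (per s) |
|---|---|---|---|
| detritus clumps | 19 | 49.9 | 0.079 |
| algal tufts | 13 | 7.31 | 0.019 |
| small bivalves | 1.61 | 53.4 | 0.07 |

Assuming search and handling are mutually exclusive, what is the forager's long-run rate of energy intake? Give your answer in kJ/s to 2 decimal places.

R = Σλ_iE_i / (1 + Σλ_ih_i)
Numerator: 0.079×19 + 0.019×13 + 0.07×1.61 = 1.861
Denominator: 1 + 0.079×49.9 + 0.019×7.31 + 0.07×53.4 = 8.819
R = 1.861/8.819 = 0.211 kJ/s

0.21 kJ/s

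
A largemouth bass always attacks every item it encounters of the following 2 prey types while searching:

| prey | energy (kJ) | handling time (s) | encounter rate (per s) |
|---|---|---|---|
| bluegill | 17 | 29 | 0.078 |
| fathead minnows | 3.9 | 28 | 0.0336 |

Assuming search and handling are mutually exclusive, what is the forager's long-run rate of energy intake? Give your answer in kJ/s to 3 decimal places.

0.347 kJ/s

R = (0.078×17 + 0.0336×3.9) / (1 + 0.078×29 + 0.0336×28) = 1.457/4.203 = 0.3467 kJ/s.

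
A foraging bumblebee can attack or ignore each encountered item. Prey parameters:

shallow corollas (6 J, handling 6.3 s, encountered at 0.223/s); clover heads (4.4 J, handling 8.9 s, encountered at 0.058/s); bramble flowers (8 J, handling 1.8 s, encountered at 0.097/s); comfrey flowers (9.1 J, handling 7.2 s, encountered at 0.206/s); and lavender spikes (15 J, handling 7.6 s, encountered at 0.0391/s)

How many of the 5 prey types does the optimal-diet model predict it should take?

Rank by E/h (J/s): bramble flowers 4.44, lavender spikes 1.97, comfrey flowers 1.26, shallow corollas 0.952, clover heads 0.494. Include each in turn until the next type's E/h falls below the running intake rate.
Rate on top 1: 0.6607. lavender spikes: 1.97 > 0.6607 → include.
Rate on top 2: 0.9258. comfrey flowers: 1.26 > 0.9258 → include.
Rate on top 3: 1.095. shallow corollas: 0.952 < 1.095 → exclude; stop.
Optimal diet: bramble flowers, lavender spikes, comfrey flowers — 3 of 5 types.

3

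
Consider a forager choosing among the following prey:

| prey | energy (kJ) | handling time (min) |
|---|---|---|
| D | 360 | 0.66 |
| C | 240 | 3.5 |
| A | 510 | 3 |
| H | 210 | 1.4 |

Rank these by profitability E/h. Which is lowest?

In descending order of E/h:
D: 360/0.66 = 545 kJ/min
A: 510/3 = 170 kJ/min
H: 210/1.4 = 150 kJ/min
C: 240/3.5 = 68.6 kJ/min

C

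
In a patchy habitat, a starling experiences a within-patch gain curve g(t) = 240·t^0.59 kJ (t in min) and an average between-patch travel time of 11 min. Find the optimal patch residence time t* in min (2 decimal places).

Optimal t* satisfies g'(t*) = g(t*)/(T + t*).
g'(t) = 0.59·240·t^-0.41. Setting 0.59·240·t^-0.41 = 240·t^0.59/(11+t) gives 0.59(11+t) = t, so 0.41·t = 0.59×11.
t* = 0.59×11/0.41 = 15.83 min.

15.83 min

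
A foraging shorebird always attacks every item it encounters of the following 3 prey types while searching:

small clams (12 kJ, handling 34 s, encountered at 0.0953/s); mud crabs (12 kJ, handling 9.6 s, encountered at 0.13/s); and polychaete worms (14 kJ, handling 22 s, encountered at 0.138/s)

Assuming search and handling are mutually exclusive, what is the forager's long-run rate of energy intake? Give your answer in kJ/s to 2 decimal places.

0.54 kJ/s

Energy encountered per unit search time: 0.0953×12 + 0.13×12 + 0.138×14 = 4.636 kJ/s.
Handling time per unit search time: 0.0953×34 + 0.13×9.6 + 0.138×22 = 7.524.
Rate = 4.636/(1 + 7.524) = 0.5438 kJ/s.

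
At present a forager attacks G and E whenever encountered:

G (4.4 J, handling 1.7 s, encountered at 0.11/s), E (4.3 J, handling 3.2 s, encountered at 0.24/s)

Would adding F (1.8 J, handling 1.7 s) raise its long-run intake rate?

Intake rate on the current diet: R = (0.11×4.4 + 0.24×4.3) / (1 + 0.11×1.7 + 0.24×3.2) = 1.516/1.955 = 0.7754 J/s.
Profitability of F: 1.8/1.7 = 1.059 J/s.
1.059 > 0.7754, so adding F raises the average — include it.

Yes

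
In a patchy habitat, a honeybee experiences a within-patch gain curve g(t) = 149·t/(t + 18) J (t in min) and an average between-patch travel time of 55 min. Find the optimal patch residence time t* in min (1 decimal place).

Optimal t* satisfies g'(t*) = g(t*)/(T + t*).
g'(t) = 149·18/(t + 18)². Setting 149·18/(t+18)² = 149t/[(t+18)(55+t)] gives 18(55+t) = t(t+18), so t² = 18×55 = 990.
t* = √990 = 31.46 min.

31.5 min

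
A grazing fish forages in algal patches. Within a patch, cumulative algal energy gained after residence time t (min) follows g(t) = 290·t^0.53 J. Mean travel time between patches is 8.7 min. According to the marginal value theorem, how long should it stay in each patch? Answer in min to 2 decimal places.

By the marginal value theorem, leave when the instantaneous gain rate g'(t) equals the habitat-wide average g(t)/(T + t).
g'(t) = 0.53·290·t^-0.47. Setting 0.53·290·t^-0.47 = 290·t^0.53/(8.7+t) gives 0.53(8.7+t) = t, so 0.47·t = 0.53×8.7.
t* = 0.53×8.7/0.47 = 9.811 min.

9.81 min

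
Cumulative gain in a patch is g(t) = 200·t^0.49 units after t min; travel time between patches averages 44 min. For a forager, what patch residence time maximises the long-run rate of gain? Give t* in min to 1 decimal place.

42.3 min

Maximise g(t)/(T+t): set derivative to zero → g'(t)(T+t) = g(t).
g'(t) = 0.49·200·t^-0.51. Setting 0.49·200·t^-0.51 = 200·t^0.49/(44+t) gives 0.49(44+t) = t, so 0.51·t = 0.49×44.
t* = 0.49×44/0.51 = 42.27 min.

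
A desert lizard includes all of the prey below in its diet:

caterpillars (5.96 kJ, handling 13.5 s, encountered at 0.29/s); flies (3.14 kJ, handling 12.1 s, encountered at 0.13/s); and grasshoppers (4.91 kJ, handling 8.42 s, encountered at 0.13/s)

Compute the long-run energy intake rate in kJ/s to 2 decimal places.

0.37 kJ/s

R = (0.29×5.96 + 0.13×3.14 + 0.13×4.91) / (1 + 0.29×13.5 + 0.13×12.1 + 0.13×8.42) = 2.775/7.583 = 0.366 kJ/s.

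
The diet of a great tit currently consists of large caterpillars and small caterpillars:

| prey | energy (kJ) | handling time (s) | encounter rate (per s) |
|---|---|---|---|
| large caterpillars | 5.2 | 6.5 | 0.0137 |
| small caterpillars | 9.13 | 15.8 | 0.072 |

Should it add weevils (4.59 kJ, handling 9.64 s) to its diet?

Yes

Intake rate on the current diet: R = (0.0137×5.2 + 0.072×9.13) / (1 + 0.0137×6.5 + 0.072×15.8) = 0.7286/2.227 = 0.3272 kJ/s.
weevils: E/h = 4.59/9.64 = 0.4761 kJ/s.
Since 0.4761 > R, including weevils increases the long-run rate.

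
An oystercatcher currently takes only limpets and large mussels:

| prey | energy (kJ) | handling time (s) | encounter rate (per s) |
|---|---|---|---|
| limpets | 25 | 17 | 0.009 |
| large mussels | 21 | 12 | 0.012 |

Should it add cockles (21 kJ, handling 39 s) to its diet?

Current rate: (0.009×25 + 0.012×21)/(1 + 0.009×17 + 0.012×12) = 0.3678 kJ/s.
cockles: E/h = 21/39 = 0.5385 kJ/s.
Since 0.5385 > R, including cockles increases the long-run rate.

Yes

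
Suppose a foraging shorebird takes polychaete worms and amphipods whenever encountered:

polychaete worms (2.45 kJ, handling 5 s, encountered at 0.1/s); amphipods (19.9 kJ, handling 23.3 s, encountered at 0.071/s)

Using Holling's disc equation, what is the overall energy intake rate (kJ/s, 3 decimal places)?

0.526 kJ/s

R = (0.1×2.45 + 0.071×19.9) / (1 + 0.1×5 + 0.071×23.3) = 1.658/3.154 = 0.5256 kJ/s.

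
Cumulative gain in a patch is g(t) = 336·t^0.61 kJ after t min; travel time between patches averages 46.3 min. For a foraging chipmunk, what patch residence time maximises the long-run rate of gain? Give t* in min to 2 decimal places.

72.42 min

Maximise g(t)/(T+t): set derivative to zero → g'(t)(T+t) = g(t).
g'(t) = 0.61·336·t^-0.39. Setting 0.61·336·t^-0.39 = 336·t^0.61/(46.3+t) gives 0.61(46.3+t) = t, so 0.39·t = 0.61×46.3.
t* = 0.61×46.3/0.39 = 72.42 min.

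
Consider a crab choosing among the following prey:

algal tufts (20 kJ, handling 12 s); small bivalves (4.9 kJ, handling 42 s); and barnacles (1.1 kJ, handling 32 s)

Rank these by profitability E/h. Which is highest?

algal tufts

In descending order of E/h:
algal tufts: 20/12 = 1.67 kJ/s
small bivalves: 4.9/42 = 0.117 kJ/s
barnacles: 1.1/32 = 0.0344 kJ/s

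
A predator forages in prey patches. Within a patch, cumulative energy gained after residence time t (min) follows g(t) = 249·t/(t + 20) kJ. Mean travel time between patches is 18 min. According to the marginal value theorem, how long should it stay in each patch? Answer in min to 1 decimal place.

19.0 min

Optimal t* satisfies g'(t*) = g(t*)/(T + t*).
g'(t) = 249·20/(t + 20)². Setting 249·20/(t+20)² = 249t/[(t+20)(18+t)] gives 20(18+t) = t(t+20), so t² = 20×18 = 360.
t* = √360 = 18.97 min.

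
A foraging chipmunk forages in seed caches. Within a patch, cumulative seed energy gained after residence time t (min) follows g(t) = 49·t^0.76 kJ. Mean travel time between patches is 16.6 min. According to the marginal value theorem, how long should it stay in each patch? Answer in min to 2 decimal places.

Maximise g(t)/(T+t): set derivative to zero → g'(t)(T+t) = g(t).
g'(t) = 0.76·49·t^-0.24. Setting 0.76·49·t^-0.24 = 49·t^0.76/(16.6+t) gives 0.76(16.6+t) = t, so 0.24·t = 0.76×16.6.
t* = 0.76×16.6/0.24 = 52.57 min.

52.57 min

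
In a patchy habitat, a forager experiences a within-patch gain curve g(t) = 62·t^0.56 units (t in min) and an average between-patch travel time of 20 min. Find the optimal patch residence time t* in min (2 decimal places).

25.45 min

Optimal t* satisfies g'(t*) = g(t*)/(T + t*).
g'(t) = 0.56·62·t^-0.44. Setting 0.56·62·t^-0.44 = 62·t^0.56/(20+t) gives 0.56(20+t) = t, so 0.44·t = 0.56×20.
t* = 0.56×20/0.44 = 25.45 min.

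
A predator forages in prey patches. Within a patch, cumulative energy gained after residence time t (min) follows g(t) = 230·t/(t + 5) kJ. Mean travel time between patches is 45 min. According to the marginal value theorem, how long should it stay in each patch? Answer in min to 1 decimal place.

15.0 min

Optimal t* satisfies g'(t*) = g(t*)/(T + t*).
g'(t) = 230·5/(t + 5)². Setting 230·5/(t+5)² = 230t/[(t+5)(45+t)] gives 5(45+t) = t(t+5), so t² = 5×45 = 225.
t* = √225 = 15 min.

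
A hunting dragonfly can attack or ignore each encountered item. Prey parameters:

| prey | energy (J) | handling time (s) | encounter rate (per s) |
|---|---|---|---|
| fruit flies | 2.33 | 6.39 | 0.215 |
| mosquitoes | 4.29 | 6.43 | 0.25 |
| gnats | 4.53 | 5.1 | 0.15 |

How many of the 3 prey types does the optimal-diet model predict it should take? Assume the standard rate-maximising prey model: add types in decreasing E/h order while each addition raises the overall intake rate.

2

Rank by E/h (J/s): gnats 0.888, mosquitoes 0.667, fruit flies 0.365. Include each in turn until the next type's E/h falls below the running intake rate.
Rate on top 1: 0.385. mosquitoes: 0.667 > 0.385 → include.
Rate on top 2: 0.5195. fruit flies: 0.365 < 0.5195 → exclude; stop.
Optimal diet: gnats, mosquitoes — 2 of 3 types.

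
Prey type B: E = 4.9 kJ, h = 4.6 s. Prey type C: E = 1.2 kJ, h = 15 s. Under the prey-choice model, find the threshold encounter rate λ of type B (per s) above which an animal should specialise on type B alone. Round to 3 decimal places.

At the threshold, the rate on type B alone equals the profitability of type C: λ·4.9/(1 + λ·4.6) = 1.2/15 = 0.08.
Rearranging, λ(4.9 − 0.08×4.6) = 0.08, so λ = 0.08/4.532 = 0.01765 per s.

0.018 per s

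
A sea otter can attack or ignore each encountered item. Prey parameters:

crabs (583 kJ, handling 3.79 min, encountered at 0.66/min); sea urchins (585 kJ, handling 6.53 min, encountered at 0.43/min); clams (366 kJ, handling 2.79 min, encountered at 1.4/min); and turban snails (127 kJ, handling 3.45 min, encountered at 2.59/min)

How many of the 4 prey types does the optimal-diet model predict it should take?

E/h in descending order: crabs 154, clams 131, sea urchins 89.6, turban snails 36.8 kJ/min. The optimal diet is the largest prefix of this list for which every included type satisfies E_i/h_i > R on the types above it.
Rate on top 1: 109.9. clams: 131 > 109.9 → include.
Rate on top 2: 121.1. sea urchins: 89.6 < 121.1 → exclude; stop.
Optimal diet: crabs, clams — 2 of 4 types.

2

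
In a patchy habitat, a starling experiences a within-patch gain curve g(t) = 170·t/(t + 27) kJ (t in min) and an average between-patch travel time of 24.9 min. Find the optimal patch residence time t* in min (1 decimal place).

By the marginal value theorem, leave when the instantaneous gain rate g'(t) equals the habitat-wide average g(t)/(T + t).
g'(t) = 170·27/(t + 27)². Setting 170·27/(t+27)² = 170t/[(t+27)(24.9+t)] gives 27(24.9+t) = t(t+27), so t² = 27×24.9 = 672.3.
t* = √672.3 = 25.93 min.

25.9 min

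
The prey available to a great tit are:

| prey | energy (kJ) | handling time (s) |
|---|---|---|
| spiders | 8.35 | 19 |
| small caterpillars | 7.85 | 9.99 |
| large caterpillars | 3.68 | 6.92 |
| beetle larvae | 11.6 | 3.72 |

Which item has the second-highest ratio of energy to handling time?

In descending order of E/h:
beetle larvae: 11.6/3.72 = 3.12 kJ/s
small caterpillars: 7.85/9.99 = 0.786 kJ/s
large caterpillars: 3.68/6.92 = 0.532 kJ/s
spiders: 8.35/19 = 0.439 kJ/s

small caterpillars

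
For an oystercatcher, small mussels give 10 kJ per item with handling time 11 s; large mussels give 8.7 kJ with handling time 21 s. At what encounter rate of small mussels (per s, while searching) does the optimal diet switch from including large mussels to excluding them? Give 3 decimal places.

Drop large mussels once their profitability E₂/h₂ falls below the rate achievable on small mussels alone: E₂/h₂ = λE₁/(1 + λh₁).
Solve for λ: λE₁h₂ = E₂(1 + λh₁) → λ(E₁h₂ − E₂h₁) = E₂ → λ = E₂/(E₁h₂ − E₂h₁).
λ = 8.7/(10×21 − 8.7×11) = 8.7/114.3 = 0.07612 per s.

0.076 per s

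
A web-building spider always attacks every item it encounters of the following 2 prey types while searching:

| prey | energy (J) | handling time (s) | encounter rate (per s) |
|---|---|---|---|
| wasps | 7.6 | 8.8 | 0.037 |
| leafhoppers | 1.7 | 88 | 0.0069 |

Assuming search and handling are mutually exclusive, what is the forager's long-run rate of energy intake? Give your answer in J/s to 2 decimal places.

R = Σλ_iE_i / (1 + Σλ_ih_i)
Numerator: 0.037×7.6 + 0.0069×1.7 = 0.2929
Denominator: 1 + 0.037×8.8 + 0.0069×88 = 1.933
R = 0.2929/1.933 = 0.1516 J/s

0.15 J/s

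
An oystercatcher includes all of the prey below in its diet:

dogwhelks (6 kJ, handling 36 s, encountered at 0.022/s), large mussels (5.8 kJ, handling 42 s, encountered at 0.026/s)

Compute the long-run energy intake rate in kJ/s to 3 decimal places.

0.098 kJ/s

R = Σλ_iE_i / (1 + Σλ_ih_i)
Numerator: 0.022×6 + 0.026×5.8 = 0.2828
Denominator: 1 + 0.022×36 + 0.026×42 = 2.884
R = 0.2828/2.884 = 0.09806 kJ/s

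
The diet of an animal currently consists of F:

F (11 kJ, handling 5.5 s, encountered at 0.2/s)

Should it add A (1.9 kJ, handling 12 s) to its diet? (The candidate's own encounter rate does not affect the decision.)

On F alone, R = ΣλE/(1+Σλh) = 2.2/2.1 = 1.048 kJ/s.
A: E/h = 1.9/12 = 0.1583 kJ/s.
0.1583 < 1.048, so adding A would lower the average — exclude it.

No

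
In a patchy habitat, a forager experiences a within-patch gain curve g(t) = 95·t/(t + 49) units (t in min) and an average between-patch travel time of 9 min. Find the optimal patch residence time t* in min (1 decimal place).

21.0 min

Maximise g(t)/(T+t): set derivative to zero → g'(t)(T+t) = g(t).
g'(t) = 95·49/(t + 49)². Setting 95·49/(t+49)² = 95t/[(t+49)(9+t)] gives 49(9+t) = t(t+49), so t² = 49×9 = 441.
t* = √441 = 21 min.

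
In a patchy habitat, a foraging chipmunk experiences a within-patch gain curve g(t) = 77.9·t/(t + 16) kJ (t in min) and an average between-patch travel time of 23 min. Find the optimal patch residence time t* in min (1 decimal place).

Maximise g(t)/(T+t): set derivative to zero → g'(t)(T+t) = g(t).
g'(t) = 77.9·16/(t + 16)². Setting 77.9·16/(t+16)² = 77.9t/[(t+16)(23+t)] gives 16(23+t) = t(t+16), so t² = 16×23 = 368.
t* = √368 = 19.18 min.

19.2 min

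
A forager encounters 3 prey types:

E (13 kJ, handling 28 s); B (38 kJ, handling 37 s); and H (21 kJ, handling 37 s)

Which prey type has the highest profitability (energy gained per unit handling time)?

B

Profitability E/h (kJ/s): E = 13/28 = 0.464, B = 38/37 = 1.03, H = 21/37 = 0.568.
Ranked: B > H > E.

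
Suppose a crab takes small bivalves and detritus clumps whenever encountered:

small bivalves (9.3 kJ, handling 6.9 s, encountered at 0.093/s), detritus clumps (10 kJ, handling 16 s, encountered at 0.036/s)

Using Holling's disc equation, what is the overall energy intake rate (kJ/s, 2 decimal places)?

0.55 kJ/s

R = Σλ_iE_i / (1 + Σλ_ih_i)
Numerator: 0.093×9.3 + 0.036×10 = 1.225
Denominator: 1 + 0.093×6.9 + 0.036×16 = 2.218
R = 1.225/2.218 = 0.5523 kJ/s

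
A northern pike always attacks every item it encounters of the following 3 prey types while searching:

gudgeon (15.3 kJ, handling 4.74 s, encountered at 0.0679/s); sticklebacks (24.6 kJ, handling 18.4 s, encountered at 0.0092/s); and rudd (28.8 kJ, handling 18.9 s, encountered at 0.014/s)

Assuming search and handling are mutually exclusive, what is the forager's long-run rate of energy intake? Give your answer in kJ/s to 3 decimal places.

Energy encountered per unit search time: 0.0679×15.3 + 0.0092×24.6 + 0.014×28.8 = 1.668 kJ/s.
Handling time per unit search time: 0.0679×4.74 + 0.0092×18.4 + 0.014×18.9 = 0.7557.
Rate = 1.668/(1 + 0.7557) = 0.9503 kJ/s.

0.950 kJ/s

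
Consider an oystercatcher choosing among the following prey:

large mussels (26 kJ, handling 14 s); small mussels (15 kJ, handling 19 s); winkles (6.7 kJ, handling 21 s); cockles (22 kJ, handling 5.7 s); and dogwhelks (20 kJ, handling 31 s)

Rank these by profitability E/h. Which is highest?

Profitability E/h (kJ/s): large mussels = 26/14 = 1.86, small mussels = 15/19 = 0.789, winkles = 6.7/21 = 0.319, cockles = 22/5.7 = 3.86, dogwhelks = 20/31 = 0.645.
Ranked: cockles > large mussels > small mussels > dogwhelks > winkles.

cockles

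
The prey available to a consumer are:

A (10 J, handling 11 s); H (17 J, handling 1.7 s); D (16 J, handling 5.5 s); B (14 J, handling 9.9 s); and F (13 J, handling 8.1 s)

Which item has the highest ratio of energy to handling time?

Profitability E/h (J/s): A = 10/11 = 0.909, H = 17/1.7 = 10, D = 16/5.5 = 2.91, B = 14/9.9 = 1.41, F = 13/8.1 = 1.6.
Ranked: H > D > F > B > A.

H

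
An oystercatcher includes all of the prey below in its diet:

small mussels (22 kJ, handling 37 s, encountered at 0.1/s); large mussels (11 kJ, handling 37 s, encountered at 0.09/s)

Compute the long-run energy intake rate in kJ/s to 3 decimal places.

0.397 kJ/s

R = Σλ_iE_i / (1 + Σλ_ih_i)
Numerator: 0.1×22 + 0.09×11 = 3.19
Denominator: 1 + 0.1×37 + 0.09×37 = 8.03
R = 3.19/8.03 = 0.3973 kJ/s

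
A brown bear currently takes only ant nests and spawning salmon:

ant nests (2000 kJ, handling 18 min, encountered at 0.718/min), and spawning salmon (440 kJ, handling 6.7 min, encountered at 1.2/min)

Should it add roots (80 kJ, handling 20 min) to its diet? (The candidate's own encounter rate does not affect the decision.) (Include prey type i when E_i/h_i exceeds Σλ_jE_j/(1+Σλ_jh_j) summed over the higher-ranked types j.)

Intake rate on the current diet: R = (0.718×2000 + 1.2×440) / (1 + 0.718×18 + 1.2×6.7) = 1964/21.96 = 89.42 kJ/min.
Profitability of roots: 80/20 = 4 kJ/min.
4 < 89.42, so adding roots would lower the average — exclude it.

No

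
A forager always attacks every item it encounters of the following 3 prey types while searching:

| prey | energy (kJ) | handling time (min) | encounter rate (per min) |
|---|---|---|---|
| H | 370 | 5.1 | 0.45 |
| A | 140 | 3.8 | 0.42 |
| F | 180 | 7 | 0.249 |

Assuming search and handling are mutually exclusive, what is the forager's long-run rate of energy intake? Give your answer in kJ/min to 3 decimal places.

40.718 kJ/min

R = Σλ_iE_i / (1 + Σλ_ih_i)
Numerator: 0.45×370 + 0.42×140 + 0.249×180 = 270.1
Denominator: 1 + 0.45×5.1 + 0.42×3.8 + 0.249×7 = 6.634
R = 270.1/6.634 = 40.72 kJ/min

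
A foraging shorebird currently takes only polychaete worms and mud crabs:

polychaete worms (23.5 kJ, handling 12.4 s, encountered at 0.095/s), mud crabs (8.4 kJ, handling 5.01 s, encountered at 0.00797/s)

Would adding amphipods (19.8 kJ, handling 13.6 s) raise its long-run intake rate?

Yes

Intake rate on the current diet: R = (0.095×23.5 + 0.00797×8.4) / (1 + 0.095×12.4 + 0.00797×5.01) = 2.299/2.218 = 1.037 kJ/s.
Profitability of amphipods: 19.8/13.6 = 1.456 kJ/s.
1.456 > 1.037, so adding amphipods raises the average — include it.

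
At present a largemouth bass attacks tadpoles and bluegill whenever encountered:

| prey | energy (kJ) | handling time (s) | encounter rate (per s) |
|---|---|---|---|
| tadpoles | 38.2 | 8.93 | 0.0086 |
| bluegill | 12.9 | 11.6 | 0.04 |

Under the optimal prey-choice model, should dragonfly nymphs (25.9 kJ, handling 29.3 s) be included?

Yes

Current rate: (0.0086×38.2 + 0.04×12.9)/(1 + 0.0086×8.93 + 0.04×11.6) = 0.5481 kJ/s.
Profitability of dragonfly nymphs: 25.9/29.3 = 0.884 kJ/s.
Since 0.884 > R, including dragonfly nymphs increases the long-run rate.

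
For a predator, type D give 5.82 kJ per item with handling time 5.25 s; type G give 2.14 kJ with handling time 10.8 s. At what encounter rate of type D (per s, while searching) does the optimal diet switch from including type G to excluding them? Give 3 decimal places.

0.041 per s

Drop type G once their profitability E₂/h₂ falls below the rate achievable on type D alone: E₂/h₂ = λE₁/(1 + λh₁).
Solve for λ: λE₁h₂ = E₂(1 + λh₁) → λ(E₁h₂ − E₂h₁) = E₂ → λ = E₂/(E₁h₂ − E₂h₁).
λ = 2.14/(5.82×10.8 − 2.14×5.25) = 2.14/51.62 = 0.04146 per s.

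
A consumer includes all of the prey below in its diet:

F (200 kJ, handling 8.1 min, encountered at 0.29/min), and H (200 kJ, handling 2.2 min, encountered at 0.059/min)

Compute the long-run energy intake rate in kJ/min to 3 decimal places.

Energy encountered per unit search time: 0.29×200 + 0.059×200 = 69.8 kJ/min.
Handling time per unit search time: 0.29×8.1 + 0.059×2.2 = 2.479.
Rate = 69.8/(1 + 2.479) = 20.06 kJ/min.

20.064 kJ/min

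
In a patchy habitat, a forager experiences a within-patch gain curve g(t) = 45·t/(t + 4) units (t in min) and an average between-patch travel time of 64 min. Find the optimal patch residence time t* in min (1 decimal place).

By the marginal value theorem, leave when the instantaneous gain rate g'(t) equals the habitat-wide average g(t)/(T + t).
g'(t) = 45·4/(t + 4)². Setting 45·4/(t+4)² = 45t/[(t+4)(64+t)] gives 4(64+t) = t(t+4), so t² = 4×64 = 256.
t* = √256 = 16 min.

16.0 min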